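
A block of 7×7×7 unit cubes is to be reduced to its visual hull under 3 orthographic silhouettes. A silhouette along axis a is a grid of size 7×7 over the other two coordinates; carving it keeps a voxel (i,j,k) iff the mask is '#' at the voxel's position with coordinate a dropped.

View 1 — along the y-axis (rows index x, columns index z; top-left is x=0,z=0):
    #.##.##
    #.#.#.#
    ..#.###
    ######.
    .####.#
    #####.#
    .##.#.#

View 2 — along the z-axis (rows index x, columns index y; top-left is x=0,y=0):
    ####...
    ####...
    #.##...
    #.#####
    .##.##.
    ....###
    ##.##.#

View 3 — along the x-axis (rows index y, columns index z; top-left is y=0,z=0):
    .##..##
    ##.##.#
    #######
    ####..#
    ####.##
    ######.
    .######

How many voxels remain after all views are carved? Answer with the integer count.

initial block: 7^3 = 343
step 1: project along y, AND mask (34/49) → |grid| = 238
step 2: project along z, AND mask (29/49) → |grid| = 142
step 3: project along x, AND mask (39/49) → |grid| = 113

remaining voxels: 113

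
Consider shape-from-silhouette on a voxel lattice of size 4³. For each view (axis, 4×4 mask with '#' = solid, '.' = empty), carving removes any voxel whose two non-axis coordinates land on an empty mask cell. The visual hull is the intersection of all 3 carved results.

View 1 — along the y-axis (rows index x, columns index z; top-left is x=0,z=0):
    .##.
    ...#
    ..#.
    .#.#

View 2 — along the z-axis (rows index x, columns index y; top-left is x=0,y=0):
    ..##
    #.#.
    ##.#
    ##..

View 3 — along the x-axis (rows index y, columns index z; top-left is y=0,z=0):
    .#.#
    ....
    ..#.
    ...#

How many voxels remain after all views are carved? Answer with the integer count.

4 voxels

start: 4×4×4 = 64 voxels
[1] y-view keeps 6 columns → grid now 24
[2] z-view keeps 9 columns → grid now 13
[3] x-view keeps 4 columns → grid now 4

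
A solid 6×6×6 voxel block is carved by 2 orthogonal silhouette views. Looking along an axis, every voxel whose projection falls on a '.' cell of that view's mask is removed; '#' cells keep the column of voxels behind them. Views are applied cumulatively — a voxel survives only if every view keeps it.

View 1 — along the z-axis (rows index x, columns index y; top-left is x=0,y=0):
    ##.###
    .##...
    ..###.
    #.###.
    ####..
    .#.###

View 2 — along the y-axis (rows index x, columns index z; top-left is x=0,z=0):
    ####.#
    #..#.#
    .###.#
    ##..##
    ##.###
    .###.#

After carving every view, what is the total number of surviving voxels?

before carving: 216 voxels (6×6×6)
V1 z: intersect with XY mask (22 set) -- 132 left
V2 y: intersect with XZ mask (25 set) -- 95 left

voxel count = 95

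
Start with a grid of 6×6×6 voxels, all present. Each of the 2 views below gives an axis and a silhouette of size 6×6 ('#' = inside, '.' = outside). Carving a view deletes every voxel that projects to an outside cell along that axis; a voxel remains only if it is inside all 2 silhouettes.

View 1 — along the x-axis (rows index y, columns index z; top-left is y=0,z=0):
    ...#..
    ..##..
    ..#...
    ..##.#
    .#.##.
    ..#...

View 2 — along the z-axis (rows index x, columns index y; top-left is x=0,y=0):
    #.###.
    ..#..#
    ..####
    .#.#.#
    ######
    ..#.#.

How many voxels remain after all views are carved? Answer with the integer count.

start: 6×6×6 = 216 voxels
step 1: project along x, AND mask (11/36) → |grid| = 66
step 2: project along z, AND mask (21/36) → |grid| = 39

|visual hull| = 39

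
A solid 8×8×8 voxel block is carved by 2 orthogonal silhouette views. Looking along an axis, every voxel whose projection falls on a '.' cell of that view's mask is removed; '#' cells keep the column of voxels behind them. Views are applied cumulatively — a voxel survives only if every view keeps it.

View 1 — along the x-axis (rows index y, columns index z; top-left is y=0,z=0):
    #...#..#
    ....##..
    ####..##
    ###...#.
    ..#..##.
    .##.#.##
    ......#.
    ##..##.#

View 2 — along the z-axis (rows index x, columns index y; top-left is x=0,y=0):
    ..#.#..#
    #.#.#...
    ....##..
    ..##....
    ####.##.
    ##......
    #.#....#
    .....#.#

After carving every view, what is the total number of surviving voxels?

start: 8×8×8 = 512 voxels
step 1: project along x, AND mask (29/64) → |grid| = 232
step 2: project along z, AND mask (23/64) → |grid| = 94

94 voxels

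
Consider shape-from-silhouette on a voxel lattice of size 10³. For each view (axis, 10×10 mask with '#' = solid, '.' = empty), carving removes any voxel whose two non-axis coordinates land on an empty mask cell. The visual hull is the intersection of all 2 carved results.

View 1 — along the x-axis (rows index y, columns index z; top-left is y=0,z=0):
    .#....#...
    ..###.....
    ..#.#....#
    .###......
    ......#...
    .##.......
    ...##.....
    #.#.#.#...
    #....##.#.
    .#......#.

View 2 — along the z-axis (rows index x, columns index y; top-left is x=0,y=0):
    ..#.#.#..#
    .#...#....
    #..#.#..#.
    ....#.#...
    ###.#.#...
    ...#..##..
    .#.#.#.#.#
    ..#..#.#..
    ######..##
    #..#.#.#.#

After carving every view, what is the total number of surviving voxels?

103 voxels

start: 10×10×10 = 1000 voxels
after view 1 [x-axis, 26 of 100 cells solid] → remaining = 260
after view 2 [z-axis, 41 of 100 cells solid] → remaining = 103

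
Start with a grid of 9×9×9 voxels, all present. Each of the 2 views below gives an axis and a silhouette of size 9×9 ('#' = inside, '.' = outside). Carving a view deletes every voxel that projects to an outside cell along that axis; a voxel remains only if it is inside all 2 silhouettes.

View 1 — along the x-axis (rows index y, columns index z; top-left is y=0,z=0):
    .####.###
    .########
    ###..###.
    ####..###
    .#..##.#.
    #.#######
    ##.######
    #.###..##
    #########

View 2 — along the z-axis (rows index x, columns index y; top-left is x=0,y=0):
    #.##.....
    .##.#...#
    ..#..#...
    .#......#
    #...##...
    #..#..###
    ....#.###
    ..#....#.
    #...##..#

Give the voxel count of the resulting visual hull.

voxel count = 201

before carving: 729 voxels (9×9×9)
carve view 1 (along x, YZ-mask fill 63/81): 567 voxels remain
carve view 2 (along z, XY-mask fill 29/81): 201 voxels remain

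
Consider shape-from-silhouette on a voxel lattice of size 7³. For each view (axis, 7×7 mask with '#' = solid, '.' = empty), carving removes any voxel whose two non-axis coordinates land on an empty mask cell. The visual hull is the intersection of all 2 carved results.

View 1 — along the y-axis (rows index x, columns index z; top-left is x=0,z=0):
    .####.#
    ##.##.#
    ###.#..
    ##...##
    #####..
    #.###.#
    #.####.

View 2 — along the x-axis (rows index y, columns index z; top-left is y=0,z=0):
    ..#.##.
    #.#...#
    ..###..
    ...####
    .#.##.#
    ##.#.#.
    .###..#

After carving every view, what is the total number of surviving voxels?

remaining voxels: 118

initial block: 7^3 = 343
  1. axis=1 (XZ plane), |mask|=33  ⇒  voxels=231
  2. axis=0 (YZ plane), |mask|=25  ⇒  voxels=118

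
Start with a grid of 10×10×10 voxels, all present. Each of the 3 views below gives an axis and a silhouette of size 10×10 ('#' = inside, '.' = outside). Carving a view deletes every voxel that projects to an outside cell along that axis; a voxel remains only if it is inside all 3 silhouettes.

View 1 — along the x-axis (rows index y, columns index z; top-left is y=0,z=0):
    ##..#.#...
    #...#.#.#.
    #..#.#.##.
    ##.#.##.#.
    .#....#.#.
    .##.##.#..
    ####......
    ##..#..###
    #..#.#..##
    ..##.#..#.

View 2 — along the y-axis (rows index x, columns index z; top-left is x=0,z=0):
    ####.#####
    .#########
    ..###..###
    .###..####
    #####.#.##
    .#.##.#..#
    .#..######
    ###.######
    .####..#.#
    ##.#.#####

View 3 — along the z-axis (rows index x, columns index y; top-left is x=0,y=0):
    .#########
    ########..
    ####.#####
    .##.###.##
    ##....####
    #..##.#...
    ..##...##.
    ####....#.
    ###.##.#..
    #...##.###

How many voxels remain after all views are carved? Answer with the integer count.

before carving: 1000 voxels (10×10×10)
carve view 1 (along x, YZ-mask fill 46/100): 460 voxels remain
carve view 2 (along y, XZ-mask fill 74/100): 328 voxels remain
carve view 3 (along z, XY-mask fill 64/100): 219 voxels remain

219 voxels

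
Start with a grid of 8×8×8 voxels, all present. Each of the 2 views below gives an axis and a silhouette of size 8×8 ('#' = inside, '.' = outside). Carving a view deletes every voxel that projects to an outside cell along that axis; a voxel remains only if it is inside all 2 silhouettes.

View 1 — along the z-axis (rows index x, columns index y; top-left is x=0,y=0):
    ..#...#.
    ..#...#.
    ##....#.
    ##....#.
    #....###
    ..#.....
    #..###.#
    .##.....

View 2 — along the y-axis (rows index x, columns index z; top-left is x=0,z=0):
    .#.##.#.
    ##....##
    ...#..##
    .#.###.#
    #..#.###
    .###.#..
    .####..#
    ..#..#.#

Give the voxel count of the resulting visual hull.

before carving: 512 voxels (8×8×8)
after view 1 [z-axis, 22 of 64 cells solid] → remaining = 176
after view 2 [y-axis, 33 of 64 cells solid] → remaining = 95

remaining voxels: 95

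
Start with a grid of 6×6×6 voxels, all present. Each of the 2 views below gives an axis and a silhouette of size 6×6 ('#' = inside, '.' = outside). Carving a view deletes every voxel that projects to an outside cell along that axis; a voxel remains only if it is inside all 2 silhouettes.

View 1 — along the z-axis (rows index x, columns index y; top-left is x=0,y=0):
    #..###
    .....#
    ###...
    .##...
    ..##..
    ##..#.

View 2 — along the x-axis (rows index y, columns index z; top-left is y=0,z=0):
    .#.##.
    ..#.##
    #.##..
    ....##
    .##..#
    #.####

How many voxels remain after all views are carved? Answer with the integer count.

before carving: 216 voxels (6×6×6)
after view 1 [z-axis, 15 of 36 cells solid] → remaining = 90
after view 2 [x-axis, 19 of 36 cells solid] → remaining = 47

voxel count = 47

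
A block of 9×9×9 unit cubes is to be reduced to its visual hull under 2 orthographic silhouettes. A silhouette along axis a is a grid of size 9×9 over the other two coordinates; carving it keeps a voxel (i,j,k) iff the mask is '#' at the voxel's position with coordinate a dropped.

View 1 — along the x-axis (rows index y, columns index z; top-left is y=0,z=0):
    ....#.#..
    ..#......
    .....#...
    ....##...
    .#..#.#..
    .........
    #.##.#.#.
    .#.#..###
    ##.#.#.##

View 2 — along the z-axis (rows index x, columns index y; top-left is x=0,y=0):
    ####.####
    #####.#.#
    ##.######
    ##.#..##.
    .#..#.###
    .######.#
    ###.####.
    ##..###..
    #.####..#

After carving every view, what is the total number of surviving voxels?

before carving: 729 voxels (9×9×9)
V1 x: intersect with YZ mask (25 set) -- 225 left
V2 z: intersect with XY mask (58 set) -- 161 left

161 voxels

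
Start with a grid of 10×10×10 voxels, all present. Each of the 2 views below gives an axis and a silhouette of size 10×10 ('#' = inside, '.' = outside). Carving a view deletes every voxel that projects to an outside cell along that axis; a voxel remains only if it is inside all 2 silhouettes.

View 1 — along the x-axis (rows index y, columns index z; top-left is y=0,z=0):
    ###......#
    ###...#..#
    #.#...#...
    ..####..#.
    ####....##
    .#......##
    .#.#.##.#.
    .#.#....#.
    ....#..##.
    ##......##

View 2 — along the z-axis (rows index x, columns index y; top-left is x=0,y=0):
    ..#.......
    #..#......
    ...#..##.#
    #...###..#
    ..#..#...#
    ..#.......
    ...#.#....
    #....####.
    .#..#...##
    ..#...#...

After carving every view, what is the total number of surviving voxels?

voxel count = 116

full grid |V| = 1000
step 1: project along x, AND mask (41/100) → |grid| = 410
step 2: project along z, AND mask (29/100) → |grid| = 116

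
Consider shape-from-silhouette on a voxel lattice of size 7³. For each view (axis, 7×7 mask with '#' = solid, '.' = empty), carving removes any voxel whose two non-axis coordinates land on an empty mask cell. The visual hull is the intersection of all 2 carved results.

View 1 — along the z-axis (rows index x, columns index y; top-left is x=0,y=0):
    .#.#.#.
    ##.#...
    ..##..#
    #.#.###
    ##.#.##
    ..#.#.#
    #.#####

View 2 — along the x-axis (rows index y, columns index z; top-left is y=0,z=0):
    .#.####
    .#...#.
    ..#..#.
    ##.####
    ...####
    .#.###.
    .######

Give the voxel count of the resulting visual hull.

before carving: 343 voxels (7×7×7)
[1] z-view keeps 28 columns → grid now 196
[2] x-view keeps 29 columns → grid now 122

voxel count = 122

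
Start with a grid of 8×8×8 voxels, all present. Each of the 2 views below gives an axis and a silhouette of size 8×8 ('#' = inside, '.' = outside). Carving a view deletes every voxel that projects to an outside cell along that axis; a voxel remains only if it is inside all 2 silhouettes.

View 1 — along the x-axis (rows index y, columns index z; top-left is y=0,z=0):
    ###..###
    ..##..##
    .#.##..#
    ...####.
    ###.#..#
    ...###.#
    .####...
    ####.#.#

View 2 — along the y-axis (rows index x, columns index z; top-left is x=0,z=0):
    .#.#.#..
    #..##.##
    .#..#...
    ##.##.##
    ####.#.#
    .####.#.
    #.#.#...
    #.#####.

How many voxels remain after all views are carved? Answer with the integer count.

before carving: 512 voxels (8×8×8)
step 1: project along x, AND mask (37/64) → |grid| = 296
step 2: project along y, AND mask (36/64) → |grid| = 168

|visual hull| = 168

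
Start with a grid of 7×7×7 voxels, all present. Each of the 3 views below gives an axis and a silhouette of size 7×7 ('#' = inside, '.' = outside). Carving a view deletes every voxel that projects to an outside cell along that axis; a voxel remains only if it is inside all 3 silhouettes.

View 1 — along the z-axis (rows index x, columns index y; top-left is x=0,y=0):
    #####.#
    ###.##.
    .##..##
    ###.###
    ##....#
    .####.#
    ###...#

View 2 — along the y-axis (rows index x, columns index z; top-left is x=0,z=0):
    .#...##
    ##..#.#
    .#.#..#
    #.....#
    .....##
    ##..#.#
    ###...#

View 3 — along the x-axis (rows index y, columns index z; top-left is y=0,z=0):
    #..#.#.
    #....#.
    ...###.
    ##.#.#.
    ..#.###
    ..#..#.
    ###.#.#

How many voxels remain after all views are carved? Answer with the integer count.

41 voxels

initial block: 7^3 = 343
[1] z-view keeps 33 columns → grid now 231
[2] y-view keeps 22 columns → grid now 104
[3] x-view keeps 23 columns → grid now 41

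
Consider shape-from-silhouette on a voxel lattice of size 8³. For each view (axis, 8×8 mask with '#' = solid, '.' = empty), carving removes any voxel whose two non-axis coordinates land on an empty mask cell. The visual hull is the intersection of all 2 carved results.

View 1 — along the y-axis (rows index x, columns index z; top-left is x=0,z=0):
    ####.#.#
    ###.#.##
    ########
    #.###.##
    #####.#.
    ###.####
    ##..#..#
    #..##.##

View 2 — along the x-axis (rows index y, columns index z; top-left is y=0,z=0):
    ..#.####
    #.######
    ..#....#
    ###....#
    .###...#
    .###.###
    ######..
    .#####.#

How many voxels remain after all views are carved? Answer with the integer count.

237 voxels

before carving: 512 voxels (8×8×8)
V1 y: intersect with XZ mask (48 set) -- 384 left
V2 x: intersect with YZ mask (40 set) -- 237 left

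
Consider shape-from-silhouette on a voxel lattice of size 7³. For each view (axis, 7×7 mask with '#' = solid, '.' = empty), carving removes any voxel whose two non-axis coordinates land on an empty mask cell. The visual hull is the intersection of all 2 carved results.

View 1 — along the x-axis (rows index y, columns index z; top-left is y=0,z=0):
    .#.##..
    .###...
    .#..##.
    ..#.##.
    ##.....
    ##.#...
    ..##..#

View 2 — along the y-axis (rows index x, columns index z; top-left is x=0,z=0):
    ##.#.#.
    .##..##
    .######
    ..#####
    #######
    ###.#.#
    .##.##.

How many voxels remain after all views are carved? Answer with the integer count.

before carving: 343 voxels (7×7×7)
  1. axis=0 (YZ plane), |mask|=20  ⇒  voxels=140
  2. axis=1 (XZ plane), |mask|=35  ⇒  voxels=102

voxel count = 102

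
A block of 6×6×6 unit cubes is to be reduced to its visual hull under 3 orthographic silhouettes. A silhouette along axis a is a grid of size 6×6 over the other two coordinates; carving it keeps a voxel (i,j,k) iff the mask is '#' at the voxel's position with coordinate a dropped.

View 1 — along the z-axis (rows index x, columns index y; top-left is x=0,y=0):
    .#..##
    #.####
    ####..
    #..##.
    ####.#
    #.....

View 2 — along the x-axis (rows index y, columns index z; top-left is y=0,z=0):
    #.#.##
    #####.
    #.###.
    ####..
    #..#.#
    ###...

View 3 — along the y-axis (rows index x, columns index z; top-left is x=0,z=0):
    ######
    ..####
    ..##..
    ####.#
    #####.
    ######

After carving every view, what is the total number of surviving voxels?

voxel count = 62

initial block: 6^3 = 216
after view 1 [z-axis, 21 of 36 cells solid] → remaining = 126
after view 2 [x-axis, 23 of 36 cells solid] → remaining = 81
after view 3 [y-axis, 28 of 36 cells solid] → remaining = 62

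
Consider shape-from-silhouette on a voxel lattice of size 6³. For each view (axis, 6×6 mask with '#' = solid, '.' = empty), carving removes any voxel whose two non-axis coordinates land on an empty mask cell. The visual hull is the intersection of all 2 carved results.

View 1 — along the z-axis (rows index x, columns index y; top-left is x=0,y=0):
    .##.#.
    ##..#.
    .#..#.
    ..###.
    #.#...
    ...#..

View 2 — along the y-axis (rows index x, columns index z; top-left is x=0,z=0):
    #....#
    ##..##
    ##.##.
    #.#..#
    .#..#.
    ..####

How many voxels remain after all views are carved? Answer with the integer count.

|visual hull| = 43

start: 6×6×6 = 216 voxels
step 1: project along z, AND mask (14/36) → |grid| = 84
step 2: project along y, AND mask (19/36) → |grid| = 43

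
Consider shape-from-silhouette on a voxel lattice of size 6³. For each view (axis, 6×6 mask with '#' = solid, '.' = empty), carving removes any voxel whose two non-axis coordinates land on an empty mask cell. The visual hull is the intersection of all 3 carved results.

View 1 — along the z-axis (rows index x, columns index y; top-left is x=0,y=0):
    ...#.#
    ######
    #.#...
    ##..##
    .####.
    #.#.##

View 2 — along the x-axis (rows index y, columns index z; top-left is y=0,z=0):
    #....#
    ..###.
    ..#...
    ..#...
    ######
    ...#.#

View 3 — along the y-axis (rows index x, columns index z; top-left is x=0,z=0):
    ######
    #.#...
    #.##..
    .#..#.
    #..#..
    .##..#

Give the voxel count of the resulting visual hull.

voxel count = 23

start: 6×6×6 = 216 voxels
after view 1 [z-axis, 22 of 36 cells solid] → remaining = 132
after view 2 [x-axis, 15 of 36 cells solid] → remaining = 56
after view 3 [y-axis, 18 of 36 cells solid] → remaining = 23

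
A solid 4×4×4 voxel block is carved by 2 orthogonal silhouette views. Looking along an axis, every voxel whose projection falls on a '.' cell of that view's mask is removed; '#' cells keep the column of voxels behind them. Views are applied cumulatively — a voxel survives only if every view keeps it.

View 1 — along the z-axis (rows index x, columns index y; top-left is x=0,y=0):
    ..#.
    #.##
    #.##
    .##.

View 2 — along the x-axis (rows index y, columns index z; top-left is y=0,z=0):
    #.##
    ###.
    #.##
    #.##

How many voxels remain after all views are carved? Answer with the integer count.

full grid |V| = 64
step 1: project along z, AND mask (9/16) → |grid| = 36
step 2: project along x, AND mask (12/16) → |grid| = 27

remaining voxels: 27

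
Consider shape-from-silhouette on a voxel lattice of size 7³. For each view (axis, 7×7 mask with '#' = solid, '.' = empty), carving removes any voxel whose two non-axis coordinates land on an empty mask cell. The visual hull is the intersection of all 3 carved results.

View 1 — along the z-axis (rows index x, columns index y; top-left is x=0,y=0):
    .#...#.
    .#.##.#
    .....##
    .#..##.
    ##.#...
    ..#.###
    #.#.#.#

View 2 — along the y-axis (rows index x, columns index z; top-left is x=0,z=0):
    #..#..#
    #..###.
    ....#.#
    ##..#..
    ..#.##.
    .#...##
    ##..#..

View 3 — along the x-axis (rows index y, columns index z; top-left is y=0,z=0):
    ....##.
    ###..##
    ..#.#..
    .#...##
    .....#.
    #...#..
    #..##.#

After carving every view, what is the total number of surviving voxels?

start: 7×7×7 = 343 voxels
carve view 1 (along z, XY-mask fill 22/49): 154 voxels remain
carve view 2 (along y, XZ-mask fill 21/49): 68 voxels remain
carve view 3 (along x, YZ-mask fill 19/49): 28 voxels remain

voxel count = 28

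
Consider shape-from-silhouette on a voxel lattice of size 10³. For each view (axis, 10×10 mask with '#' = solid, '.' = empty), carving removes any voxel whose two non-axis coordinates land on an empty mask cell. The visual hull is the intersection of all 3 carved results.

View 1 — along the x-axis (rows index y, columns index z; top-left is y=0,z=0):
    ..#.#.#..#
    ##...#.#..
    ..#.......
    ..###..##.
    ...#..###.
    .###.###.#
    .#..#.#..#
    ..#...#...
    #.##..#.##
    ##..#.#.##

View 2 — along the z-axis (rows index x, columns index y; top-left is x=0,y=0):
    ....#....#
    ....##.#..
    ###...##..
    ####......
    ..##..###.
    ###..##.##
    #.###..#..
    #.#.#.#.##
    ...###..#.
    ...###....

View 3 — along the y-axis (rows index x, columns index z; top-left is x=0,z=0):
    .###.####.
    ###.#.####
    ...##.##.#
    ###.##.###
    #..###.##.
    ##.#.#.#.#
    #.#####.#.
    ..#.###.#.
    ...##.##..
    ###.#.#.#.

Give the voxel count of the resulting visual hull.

109 voxels

before carving: 1000 voxels (10×10×10)
  1. axis=0 (YZ plane), |mask|=43  ⇒  voxels=430
  2. axis=2 (XY plane), |mask|=44  ⇒  voxels=181
  3. axis=1 (XZ plane), |mask|=62  ⇒  voxels=109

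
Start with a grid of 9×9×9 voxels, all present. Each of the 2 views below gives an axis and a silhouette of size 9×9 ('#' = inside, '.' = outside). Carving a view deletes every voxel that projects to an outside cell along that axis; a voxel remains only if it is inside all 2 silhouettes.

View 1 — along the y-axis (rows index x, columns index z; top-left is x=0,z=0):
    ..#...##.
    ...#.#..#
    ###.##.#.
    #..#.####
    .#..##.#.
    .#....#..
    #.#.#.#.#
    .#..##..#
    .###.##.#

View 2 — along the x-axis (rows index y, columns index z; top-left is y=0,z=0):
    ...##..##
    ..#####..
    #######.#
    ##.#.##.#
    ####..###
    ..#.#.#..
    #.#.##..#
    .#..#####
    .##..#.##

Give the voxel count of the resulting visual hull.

voxel count = 217

start: 9×9×9 = 729 voxels
  1. axis=1 (XZ plane), |mask|=39  ⇒  voxels=351
  2. axis=0 (YZ plane), |mask|=49  ⇒  voxels=217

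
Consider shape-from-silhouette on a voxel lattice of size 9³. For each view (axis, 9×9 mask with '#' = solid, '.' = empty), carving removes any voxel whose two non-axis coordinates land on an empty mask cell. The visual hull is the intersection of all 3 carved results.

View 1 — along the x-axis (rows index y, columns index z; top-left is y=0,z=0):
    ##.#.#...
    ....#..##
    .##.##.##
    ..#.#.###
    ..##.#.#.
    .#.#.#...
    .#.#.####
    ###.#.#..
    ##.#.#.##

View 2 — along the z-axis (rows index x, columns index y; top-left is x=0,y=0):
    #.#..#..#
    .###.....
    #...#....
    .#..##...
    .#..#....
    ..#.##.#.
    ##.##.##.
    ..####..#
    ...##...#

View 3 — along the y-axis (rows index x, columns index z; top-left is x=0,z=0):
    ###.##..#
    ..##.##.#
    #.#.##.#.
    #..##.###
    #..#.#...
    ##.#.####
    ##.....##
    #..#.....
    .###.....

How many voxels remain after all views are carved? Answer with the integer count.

voxel count = 68

start: 9×9×9 = 729 voxels
step 1: project along x, AND mask (42/81) → |grid| = 378
step 2: project along z, AND mask (32/81) → |grid| = 142
step 3: project along y, AND mask (41/81) → |grid| = 68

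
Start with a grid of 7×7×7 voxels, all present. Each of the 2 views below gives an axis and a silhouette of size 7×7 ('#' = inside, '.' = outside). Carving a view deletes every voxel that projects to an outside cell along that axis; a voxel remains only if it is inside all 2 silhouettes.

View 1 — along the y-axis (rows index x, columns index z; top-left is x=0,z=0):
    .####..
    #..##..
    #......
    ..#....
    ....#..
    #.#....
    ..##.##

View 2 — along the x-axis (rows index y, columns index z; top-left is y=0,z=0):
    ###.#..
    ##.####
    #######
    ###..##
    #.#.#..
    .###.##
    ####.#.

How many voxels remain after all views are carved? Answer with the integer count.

|visual hull| = 81

start: 7×7×7 = 343 voxels
after view 1 [y-axis, 16 of 49 cells solid] → remaining = 112
after view 2 [x-axis, 35 of 49 cells solid] → remaining = 81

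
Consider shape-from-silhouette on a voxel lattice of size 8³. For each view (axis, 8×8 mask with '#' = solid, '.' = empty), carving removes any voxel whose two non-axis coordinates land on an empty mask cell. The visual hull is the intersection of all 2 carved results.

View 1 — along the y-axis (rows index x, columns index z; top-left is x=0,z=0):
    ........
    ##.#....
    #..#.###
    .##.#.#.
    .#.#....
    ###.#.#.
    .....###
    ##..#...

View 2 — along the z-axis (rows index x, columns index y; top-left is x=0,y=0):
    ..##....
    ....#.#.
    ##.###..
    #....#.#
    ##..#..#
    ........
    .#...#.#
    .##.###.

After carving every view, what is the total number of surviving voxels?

75 voxels

start: 8×8×8 = 512 voxels
  1. axis=1 (XZ plane), |mask|=25  ⇒  voxels=200
  2. axis=2 (XY plane), |mask|=24  ⇒  voxels=75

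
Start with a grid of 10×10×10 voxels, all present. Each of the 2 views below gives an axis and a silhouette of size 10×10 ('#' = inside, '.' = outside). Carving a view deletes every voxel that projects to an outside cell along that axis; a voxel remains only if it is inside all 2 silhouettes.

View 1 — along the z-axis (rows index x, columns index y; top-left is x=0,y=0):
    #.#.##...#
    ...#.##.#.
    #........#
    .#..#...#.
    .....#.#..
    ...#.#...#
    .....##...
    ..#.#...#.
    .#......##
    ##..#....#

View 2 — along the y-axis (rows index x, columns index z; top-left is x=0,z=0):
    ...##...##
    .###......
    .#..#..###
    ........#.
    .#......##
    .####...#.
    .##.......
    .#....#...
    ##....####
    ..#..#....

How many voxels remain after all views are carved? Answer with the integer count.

|visual hull| = 102

initial block: 10^3 = 1000
after view 1 [z-axis, 31 of 100 cells solid] → remaining = 310
after view 2 [y-axis, 33 of 100 cells solid] → remaining = 102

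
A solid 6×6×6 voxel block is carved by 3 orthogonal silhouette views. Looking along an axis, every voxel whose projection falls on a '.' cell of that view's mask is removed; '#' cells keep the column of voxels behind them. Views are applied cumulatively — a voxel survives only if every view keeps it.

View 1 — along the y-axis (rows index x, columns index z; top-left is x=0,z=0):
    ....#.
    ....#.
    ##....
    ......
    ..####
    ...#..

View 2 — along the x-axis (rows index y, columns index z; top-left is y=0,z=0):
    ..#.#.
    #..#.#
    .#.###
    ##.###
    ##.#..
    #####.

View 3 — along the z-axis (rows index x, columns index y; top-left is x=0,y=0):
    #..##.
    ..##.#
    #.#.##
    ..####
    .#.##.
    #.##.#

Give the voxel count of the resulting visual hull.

before carving: 216 voxels (6×6×6)
[1] y-view keeps 9 columns → grid now 54
[2] x-view keeps 22 columns → grid now 35
[3] z-view keeps 21 columns → grid now 19

|visual hull| = 19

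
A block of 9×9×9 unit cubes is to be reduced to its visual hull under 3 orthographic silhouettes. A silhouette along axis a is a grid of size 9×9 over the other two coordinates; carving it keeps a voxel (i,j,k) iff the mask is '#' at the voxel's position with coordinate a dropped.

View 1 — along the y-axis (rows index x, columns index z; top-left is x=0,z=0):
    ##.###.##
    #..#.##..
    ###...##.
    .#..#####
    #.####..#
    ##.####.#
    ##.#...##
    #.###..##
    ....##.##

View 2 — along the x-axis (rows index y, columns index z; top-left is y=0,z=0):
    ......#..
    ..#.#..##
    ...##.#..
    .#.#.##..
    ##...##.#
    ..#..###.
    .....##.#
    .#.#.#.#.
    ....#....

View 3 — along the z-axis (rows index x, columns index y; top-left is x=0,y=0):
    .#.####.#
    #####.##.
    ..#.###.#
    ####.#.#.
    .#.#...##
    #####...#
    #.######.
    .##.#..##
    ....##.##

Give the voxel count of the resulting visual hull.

initial block: 9^3 = 729
V1 y: intersect with XZ mask (50 set) -- 450 left
V2 x: intersect with YZ mask (29 set) -- 157 left
V3 z: intersect with XY mask (50 set) -- 104 left

104 voxels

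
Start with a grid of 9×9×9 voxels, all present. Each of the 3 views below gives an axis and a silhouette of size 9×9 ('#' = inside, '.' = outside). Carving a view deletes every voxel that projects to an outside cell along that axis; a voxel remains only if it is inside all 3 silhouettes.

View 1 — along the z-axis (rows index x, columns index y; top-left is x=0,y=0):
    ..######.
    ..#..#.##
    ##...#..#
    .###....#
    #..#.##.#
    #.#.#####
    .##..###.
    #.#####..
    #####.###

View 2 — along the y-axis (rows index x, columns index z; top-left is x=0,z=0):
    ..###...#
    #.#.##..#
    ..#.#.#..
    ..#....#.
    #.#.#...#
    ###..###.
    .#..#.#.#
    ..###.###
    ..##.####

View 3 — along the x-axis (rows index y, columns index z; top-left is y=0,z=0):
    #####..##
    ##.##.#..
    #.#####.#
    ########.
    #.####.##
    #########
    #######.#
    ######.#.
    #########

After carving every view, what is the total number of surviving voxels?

initial block: 9^3 = 729
carve view 1 (along z, XY-mask fill 49/81): 441 voxels remain
carve view 2 (along y, XZ-mask fill 40/81): 230 voxels remain
carve view 3 (along x, YZ-mask fill 67/81): 192 voxels remain

|visual hull| = 192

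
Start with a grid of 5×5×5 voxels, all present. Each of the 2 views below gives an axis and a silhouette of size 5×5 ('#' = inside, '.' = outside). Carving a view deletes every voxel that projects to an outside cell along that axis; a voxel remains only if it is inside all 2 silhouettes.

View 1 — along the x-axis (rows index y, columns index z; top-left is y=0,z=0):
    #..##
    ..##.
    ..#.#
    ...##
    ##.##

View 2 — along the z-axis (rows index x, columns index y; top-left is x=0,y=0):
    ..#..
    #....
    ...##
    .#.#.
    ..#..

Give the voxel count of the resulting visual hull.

full grid |V| = 125
V1 x: intersect with YZ mask (13 set) -- 65 left
V2 z: intersect with XY mask (7 set) -- 17 left

|visual hull| = 17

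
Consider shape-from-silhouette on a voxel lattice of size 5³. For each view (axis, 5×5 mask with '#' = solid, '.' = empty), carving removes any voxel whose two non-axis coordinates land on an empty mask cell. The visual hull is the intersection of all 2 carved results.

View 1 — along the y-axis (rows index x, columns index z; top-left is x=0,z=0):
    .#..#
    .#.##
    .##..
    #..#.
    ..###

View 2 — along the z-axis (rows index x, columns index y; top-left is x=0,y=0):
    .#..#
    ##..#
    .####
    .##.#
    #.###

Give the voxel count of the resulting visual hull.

|visual hull| = 39

full grid |V| = 125
[1] y-view keeps 12 columns → grid now 60
[2] z-view keeps 16 columns → grid now 39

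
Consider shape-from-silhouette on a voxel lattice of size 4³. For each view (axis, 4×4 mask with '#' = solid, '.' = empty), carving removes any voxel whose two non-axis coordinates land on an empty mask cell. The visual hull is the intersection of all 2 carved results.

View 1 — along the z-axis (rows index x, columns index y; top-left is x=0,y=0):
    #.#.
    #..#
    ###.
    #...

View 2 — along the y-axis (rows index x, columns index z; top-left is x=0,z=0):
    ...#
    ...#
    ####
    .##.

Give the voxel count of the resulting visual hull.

remaining voxels: 18

start: 4×4×4 = 64 voxels
  1. axis=2 (XY plane), |mask|=8  ⇒  voxels=32
  2. axis=1 (XZ plane), |mask|=8  ⇒  voxels=18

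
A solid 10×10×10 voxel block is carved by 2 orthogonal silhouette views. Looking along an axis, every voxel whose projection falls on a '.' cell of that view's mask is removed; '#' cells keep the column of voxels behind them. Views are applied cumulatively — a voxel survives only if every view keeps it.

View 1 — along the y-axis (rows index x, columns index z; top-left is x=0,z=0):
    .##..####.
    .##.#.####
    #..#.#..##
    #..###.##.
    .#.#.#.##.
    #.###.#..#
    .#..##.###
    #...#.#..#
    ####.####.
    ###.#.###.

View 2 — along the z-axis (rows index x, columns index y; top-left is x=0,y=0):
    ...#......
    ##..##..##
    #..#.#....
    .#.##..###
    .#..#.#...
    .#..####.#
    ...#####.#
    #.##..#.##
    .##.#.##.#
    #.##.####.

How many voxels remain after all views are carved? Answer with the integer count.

start: 10×10×10 = 1000 voxels
step 1: project along y, AND mask (60/100) → |grid| = 600
step 2: project along z, AND mask (50/100) → |grid| = 307

remaining voxels: 307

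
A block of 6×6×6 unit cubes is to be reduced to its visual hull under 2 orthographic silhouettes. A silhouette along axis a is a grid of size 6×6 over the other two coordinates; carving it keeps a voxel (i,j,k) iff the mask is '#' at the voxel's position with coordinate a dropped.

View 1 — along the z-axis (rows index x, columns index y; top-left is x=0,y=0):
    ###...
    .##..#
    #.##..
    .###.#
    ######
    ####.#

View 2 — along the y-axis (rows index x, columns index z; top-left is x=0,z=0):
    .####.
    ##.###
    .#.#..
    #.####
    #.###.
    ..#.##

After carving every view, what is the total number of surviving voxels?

remaining voxels: 92

start: 6×6×6 = 216 voxels
[1] z-view keeps 24 columns → grid now 144
[2] y-view keeps 23 columns → grid now 92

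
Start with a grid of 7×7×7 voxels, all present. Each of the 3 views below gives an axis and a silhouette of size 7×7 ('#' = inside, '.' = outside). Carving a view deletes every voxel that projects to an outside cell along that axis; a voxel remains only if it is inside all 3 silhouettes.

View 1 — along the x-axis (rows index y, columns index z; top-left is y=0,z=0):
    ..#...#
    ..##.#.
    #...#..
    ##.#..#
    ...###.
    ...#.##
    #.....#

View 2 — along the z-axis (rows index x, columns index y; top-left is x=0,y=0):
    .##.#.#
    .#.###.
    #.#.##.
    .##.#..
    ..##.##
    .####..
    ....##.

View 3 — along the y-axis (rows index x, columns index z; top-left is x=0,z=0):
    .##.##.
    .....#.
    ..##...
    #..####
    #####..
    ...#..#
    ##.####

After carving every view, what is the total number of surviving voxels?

initial block: 7^3 = 343
V1 x: intersect with YZ mask (19 set) -- 133 left
V2 z: intersect with XY mask (25 set) -- 70 left
V3 y: intersect with XZ mask (25 set) -- 35 left

35 voxels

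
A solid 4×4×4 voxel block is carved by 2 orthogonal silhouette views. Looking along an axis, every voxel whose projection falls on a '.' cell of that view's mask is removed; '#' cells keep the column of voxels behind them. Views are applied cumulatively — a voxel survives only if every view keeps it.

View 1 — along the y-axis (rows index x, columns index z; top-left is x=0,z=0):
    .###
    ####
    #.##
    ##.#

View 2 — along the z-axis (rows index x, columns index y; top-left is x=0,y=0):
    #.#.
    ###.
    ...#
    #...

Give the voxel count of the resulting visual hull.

voxel count = 24

before carving: 64 voxels (4×4×4)
V1 y: intersect with XZ mask (13 set) -- 52 left
V2 z: intersect with XY mask (7 set) -- 24 left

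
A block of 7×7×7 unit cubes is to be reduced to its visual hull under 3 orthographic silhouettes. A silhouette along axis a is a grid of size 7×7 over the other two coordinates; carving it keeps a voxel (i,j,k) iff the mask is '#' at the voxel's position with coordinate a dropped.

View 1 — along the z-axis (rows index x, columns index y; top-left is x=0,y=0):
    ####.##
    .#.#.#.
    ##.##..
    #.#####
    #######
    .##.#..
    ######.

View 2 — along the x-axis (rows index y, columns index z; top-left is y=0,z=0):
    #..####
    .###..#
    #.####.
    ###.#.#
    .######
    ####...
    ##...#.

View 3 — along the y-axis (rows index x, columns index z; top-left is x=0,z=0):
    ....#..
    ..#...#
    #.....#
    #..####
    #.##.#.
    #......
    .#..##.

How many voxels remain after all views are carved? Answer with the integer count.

voxel count = 65

initial block: 7^3 = 343
step 1: project along z, AND mask (35/49) → |grid| = 245
step 2: project along x, AND mask (32/49) → |grid| = 163
step 3: project along y, AND mask (18/49) → |grid| = 65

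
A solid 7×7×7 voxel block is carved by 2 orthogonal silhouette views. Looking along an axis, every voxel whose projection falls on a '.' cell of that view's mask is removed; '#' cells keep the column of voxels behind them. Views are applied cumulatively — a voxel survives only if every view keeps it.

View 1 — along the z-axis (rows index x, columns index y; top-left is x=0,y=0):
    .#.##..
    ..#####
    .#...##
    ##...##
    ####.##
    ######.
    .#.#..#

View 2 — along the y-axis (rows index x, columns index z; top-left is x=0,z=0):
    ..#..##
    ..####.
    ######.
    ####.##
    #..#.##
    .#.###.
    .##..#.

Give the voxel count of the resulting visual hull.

full grid |V| = 343
step 1: project along z, AND mask (30/49) → |grid| = 210
step 2: project along y, AND mask (30/49) → |grid| = 128

128 voxels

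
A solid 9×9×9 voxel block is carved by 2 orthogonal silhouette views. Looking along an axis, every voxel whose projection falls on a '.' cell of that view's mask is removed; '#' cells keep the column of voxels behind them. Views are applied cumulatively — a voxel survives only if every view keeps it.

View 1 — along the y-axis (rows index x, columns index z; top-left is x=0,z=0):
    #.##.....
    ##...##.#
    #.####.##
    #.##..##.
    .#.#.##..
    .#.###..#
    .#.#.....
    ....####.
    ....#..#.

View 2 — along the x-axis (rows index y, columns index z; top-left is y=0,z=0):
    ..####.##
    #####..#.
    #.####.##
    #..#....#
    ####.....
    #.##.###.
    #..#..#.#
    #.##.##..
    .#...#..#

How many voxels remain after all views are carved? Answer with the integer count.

initial block: 9^3 = 729
after view 1 [y-axis, 37 of 81 cells solid] → remaining = 333
after view 2 [x-axis, 44 of 81 cells solid] → remaining = 186

|visual hull| = 186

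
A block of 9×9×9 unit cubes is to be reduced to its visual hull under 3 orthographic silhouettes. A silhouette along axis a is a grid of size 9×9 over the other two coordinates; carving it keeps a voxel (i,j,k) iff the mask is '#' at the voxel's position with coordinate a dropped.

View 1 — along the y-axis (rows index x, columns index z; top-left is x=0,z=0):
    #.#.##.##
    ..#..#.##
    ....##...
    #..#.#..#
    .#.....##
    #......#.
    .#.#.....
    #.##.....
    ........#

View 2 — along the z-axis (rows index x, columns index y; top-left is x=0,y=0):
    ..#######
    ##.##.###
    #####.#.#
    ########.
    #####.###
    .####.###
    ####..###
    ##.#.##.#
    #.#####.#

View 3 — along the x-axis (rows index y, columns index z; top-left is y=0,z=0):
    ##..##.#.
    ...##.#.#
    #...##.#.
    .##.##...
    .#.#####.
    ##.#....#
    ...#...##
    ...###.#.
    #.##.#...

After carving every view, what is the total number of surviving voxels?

voxel count = 92

full grid |V| = 729
step 1: project along y, AND mask (27/81) → |grid| = 243
step 2: project along z, AND mask (64/81) → |grid| = 193
step 3: project along x, AND mask (38/81) → |grid| = 92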